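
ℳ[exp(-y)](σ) gamma(σ)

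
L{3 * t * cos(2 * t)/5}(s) 3 * (s^2 - 4)/(5 * (s^2+4)^2)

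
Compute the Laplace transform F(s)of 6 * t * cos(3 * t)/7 6 * (s^2-9)/(7 * (s^2 + 9)^2)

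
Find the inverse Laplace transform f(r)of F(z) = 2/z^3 r^2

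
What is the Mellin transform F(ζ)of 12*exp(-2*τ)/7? 12*gamma(ζ)/(7*2^ζ)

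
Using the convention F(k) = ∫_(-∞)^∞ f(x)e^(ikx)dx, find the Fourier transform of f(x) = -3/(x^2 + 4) -3*pi*exp(-2*Abs(k))/2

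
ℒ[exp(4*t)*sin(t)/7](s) 1/(7*((s - 4)^2 + 1))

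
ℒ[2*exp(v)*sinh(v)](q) 2/(q*(q - 2))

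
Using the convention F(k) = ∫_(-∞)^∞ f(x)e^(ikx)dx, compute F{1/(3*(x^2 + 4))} pi*exp(-2*Abs(k))/6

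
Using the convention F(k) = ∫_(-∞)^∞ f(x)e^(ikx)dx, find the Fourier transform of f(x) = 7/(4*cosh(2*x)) 7*pi/(8*cosh(pi*k/4))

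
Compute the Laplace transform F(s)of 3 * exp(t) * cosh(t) 3 * (s - 1)/(s * (s - 2))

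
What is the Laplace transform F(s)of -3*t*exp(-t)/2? -3/(2*(s + 1)^2)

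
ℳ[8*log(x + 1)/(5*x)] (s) -8*pi*csc(pi*s)/(5*s - 5)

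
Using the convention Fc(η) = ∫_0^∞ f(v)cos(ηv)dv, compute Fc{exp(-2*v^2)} sqrt(2)*sqrt(pi)*exp(-η^2/8)/4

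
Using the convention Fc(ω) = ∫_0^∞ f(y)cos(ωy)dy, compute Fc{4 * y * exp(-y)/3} 4 * (1 - ω^2)/(3 * (ω^2+1)^2)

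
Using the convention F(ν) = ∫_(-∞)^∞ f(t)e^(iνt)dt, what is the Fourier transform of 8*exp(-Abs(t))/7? 16/(7*(ν^2 + 1))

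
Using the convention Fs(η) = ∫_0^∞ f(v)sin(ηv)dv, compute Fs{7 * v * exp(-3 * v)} 42 * η/(η^2 + 9)^2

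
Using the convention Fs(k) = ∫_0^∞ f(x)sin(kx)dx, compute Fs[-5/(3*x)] -5*pi/6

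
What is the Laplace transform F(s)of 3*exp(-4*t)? 3/(s + 4)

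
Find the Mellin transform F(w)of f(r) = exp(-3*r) gamma(w)/3^w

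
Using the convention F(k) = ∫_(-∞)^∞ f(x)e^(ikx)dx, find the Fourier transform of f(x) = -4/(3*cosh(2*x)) -2*pi/(3*cosh(pi*k/4))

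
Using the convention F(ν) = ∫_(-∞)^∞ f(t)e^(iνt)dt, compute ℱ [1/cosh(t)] pi/cosh(pi * ν/2)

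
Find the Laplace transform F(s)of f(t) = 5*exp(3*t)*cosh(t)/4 5*(s - 3)/(4*((s - 3)^2 - 1))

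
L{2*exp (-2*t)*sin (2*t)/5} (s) 4/ (5*( (s + 2)^2 + 4))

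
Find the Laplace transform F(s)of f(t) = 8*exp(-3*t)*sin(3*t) 24/((s + 3)^2 + 9)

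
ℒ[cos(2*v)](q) q/(q^2+4)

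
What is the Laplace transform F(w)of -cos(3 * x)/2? -w/(2 * w^2 + 18)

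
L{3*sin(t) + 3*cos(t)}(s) 3*s/(s^2 + 1) + 3/(s^2 + 1)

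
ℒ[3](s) 3/s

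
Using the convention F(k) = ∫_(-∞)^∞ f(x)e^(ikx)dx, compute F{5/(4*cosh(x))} 5*pi/(4*cosh(pi*k/2))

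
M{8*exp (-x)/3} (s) 8*gamma (s)/3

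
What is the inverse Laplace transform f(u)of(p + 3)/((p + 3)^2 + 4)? exp(-3*u)*cos(2*u)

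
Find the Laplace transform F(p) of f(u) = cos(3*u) p/(p^2 + 9) 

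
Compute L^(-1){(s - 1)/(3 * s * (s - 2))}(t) exp(t) * cosh(t)/3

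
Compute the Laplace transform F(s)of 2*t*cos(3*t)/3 2*(s^2 - 9)/(3*(s^2 + 9)^2)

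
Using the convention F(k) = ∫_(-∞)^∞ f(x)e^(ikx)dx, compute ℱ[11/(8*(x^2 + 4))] 11*pi*exp(-2*Abs(k))/16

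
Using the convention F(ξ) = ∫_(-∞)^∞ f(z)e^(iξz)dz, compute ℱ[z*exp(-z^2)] I*sqrt(pi)*ξ*exp(-ξ^2/4)/2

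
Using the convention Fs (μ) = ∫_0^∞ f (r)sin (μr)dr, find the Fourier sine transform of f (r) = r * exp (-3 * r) 6 * μ/ (μ^2 + 9)^2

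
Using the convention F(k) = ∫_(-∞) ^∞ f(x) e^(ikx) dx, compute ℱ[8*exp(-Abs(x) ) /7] 16/(7*(k^2 + 1) ) 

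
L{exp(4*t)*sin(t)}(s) 1/((s - 4)^2 + 1)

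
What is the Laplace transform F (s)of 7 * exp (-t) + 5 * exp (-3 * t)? 7/ (s + 1) + 5/ (s + 3)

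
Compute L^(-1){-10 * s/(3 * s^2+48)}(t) -10 * cos(4 * t)/3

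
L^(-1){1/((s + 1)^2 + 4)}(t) exp(-t) * sin(2 * t)/2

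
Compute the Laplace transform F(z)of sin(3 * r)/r atan(3/z)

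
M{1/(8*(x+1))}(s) pi*csc(pi*s)/8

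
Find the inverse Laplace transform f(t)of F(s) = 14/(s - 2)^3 7*t^2*exp(2*t)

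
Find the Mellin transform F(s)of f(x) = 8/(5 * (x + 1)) 8 * pi * csc(pi * s)/5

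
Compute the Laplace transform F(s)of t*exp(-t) (s+1)^(-2)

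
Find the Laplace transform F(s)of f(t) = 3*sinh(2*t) 6/(s^2-4)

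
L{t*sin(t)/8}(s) s/(4*(s^2 + 1)^2)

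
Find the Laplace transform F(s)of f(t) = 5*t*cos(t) 5*(s^2 - 1)/(s^2 + 1)^2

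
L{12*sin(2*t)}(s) 24/(s^2 + 4)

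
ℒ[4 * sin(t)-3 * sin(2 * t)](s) 4/(s^2+1)-6/(s^2+4)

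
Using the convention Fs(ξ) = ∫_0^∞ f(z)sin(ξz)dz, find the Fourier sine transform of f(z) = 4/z 2 * pi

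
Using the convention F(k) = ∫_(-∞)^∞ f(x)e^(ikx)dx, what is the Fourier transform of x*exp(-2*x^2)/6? sqrt(2)*I*sqrt(pi)*k*exp(-k^2/8)/48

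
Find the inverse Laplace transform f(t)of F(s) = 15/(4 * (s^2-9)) 5 * sinh(3 * t)/4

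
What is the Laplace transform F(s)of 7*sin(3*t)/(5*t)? 7*atan(3/s)/5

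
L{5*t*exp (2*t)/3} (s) 5/ (3*(s - 2)^2)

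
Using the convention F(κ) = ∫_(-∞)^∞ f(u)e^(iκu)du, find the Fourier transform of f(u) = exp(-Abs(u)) 2/(κ^2 + 1)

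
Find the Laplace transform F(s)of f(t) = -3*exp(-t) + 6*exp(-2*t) 6/(s + 2) - 3/(s + 1)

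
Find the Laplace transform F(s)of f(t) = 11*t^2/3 22/(3*s^3)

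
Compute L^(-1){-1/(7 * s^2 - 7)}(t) -sinh(t)/7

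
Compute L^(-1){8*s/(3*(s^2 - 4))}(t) 8*cosh(2*t)/3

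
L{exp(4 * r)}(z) 1/(z - 4)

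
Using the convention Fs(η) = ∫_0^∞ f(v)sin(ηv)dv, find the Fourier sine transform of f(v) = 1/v pi/2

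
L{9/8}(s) 9/(8 * s)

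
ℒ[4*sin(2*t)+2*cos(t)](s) 8/(s^2+4)+2*s/(s^2+1)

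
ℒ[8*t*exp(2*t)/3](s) 8/(3*(s - 2)^2)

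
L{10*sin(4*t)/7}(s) 40/(7*(s^2 + 16))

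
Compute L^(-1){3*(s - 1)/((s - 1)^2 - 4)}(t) 3*exp(t)*cosh(2*t)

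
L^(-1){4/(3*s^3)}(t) 2*t^2/3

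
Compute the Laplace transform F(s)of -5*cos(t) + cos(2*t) s/(s^2 + 4) - 5*s/(s^2 + 1)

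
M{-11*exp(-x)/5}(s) -11*gamma(s)/5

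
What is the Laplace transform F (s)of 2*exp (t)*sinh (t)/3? 2/ (3*s*(s - 2))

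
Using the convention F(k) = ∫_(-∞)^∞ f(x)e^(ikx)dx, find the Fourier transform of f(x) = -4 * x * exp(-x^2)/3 -2 * I * sqrt(pi) * k * exp(-k^2/4)/3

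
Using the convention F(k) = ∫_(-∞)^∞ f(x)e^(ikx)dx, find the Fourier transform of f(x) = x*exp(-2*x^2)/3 sqrt(2)*I*sqrt(pi)*k*exp(-k^2/8)/24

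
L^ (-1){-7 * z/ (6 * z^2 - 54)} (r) -7 * cosh (3 * r)/6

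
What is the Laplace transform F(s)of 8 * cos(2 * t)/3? 8 * s/(3 * (s^2 + 4))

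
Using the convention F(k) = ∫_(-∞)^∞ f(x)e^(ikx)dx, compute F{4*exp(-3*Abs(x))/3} 8/(k^2+9)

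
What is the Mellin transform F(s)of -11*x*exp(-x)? -11*gamma(s + 1)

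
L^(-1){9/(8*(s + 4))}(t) 9*exp(-4*t)/8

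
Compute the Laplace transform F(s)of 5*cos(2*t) 5*s/(s^2+4)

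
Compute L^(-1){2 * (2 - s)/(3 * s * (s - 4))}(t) -2 * exp(2 * t) * cosh(2 * t)/3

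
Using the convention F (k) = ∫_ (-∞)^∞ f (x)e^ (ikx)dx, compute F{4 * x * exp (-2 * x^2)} sqrt (2) * I * sqrt (pi) * k * exp (-k^2/8)/2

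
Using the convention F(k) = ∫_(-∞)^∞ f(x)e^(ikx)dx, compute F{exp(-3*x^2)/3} sqrt(3)*sqrt(pi)*exp(-k^2/12)/9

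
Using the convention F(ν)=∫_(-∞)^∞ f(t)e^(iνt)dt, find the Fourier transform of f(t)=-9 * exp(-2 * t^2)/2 -9 * sqrt(2) * sqrt(pi) * exp(-ν^2/8)/4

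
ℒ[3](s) 3/s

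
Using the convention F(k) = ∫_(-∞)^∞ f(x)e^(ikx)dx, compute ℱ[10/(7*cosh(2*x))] 5*pi/(7*cosh(pi*k/4))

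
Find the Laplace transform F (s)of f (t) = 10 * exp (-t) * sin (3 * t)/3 10/ ( (s + 1)^2 + 9)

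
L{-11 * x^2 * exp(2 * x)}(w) -22/(w - 2)^3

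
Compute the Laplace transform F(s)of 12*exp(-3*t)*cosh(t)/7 12*(s + 3)/(7*((s + 3)^2 - 1))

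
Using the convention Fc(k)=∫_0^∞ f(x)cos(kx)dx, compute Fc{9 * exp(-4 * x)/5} 36/(5 * (k^2+16))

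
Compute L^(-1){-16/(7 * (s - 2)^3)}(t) -8 * t^2 * exp(2 * t)/7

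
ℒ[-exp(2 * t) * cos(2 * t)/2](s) (2 - s)/(2 * ((s - 2)^2 + 4))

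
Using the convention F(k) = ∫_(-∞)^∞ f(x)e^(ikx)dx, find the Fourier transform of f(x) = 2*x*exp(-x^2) I*sqrt(pi)*k*exp(-k^2/4)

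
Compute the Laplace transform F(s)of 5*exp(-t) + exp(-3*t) 5/(s + 1) + 1/(s + 3)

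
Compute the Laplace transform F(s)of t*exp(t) (s - 1)^(-2)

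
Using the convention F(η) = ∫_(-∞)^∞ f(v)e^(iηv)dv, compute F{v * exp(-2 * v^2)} sqrt(2) * I * sqrt(pi) * η * exp(-η^2/8)/8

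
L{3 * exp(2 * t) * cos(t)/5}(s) 3 * (s - 2)/(5 * ((s - 2)^2 + 1))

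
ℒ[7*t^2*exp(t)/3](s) 14/(3*(s - 1)^3)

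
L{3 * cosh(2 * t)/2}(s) 3 * s/(2 * (s^2 - 4))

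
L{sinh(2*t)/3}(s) 2/(3*(s^2 - 4))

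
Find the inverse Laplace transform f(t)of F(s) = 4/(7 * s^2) 4 * t/7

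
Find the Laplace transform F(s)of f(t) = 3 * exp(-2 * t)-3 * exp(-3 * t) 3/(s + 2)-3/(s + 3)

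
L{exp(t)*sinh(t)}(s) 1/(s*(s - 2))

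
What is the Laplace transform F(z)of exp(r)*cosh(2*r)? (z - 1)/((z - 1)^2-4)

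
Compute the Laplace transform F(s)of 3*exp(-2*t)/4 3/(4*(s + 2))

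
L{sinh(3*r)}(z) 3/(z^2 - 9)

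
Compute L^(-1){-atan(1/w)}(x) -sin(x)/x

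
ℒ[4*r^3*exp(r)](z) 24/(z - 1)^4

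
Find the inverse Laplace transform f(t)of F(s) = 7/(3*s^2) 7*t/3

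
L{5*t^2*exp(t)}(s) 10/(s - 1)^3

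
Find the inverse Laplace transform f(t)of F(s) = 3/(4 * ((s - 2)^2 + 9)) exp(2 * t) * sin(3 * t)/4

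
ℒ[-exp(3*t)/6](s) -1/(6*s - 18)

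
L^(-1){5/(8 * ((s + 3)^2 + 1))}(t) 5 * exp(-3 * t) * sin(t)/8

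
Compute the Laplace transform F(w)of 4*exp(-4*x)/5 4/(5*(w + 4))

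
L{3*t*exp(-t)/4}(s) 3/(4*(s + 1)^2)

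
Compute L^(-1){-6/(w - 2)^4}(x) -x^3*exp(2*x)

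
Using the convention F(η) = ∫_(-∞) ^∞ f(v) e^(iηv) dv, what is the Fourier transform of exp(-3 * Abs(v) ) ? 6/(η^2 + 9) 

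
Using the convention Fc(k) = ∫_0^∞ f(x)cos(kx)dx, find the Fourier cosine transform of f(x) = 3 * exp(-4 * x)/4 3/(k^2 + 16)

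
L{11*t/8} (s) 11/ (8*s^2)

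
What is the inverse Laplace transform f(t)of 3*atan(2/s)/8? 3*sin(2*t)/(8*t)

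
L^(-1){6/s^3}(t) 3*t^2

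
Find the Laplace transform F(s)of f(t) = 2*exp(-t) 2/(s + 1)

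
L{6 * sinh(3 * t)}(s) 18/(s^2 - 9)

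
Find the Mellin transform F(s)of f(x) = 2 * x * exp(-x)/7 2 * gamma(s + 1)/7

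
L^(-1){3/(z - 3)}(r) 3 * exp(3 * r)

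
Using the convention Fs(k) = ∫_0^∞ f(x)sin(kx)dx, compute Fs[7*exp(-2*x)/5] 7*k/(5*(k^2 + 4))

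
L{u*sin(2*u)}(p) 4*p/(p^2 + 4)^2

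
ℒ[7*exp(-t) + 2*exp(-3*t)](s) 7/(s + 1) + 2/(s + 3)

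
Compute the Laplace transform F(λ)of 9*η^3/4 27/(2*λ^4)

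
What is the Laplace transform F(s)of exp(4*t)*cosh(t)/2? (s - 4)/(2*((s - 4)^2-1))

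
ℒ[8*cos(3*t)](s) 8*s/(s^2 + 9)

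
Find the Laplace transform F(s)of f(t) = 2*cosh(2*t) 2*s/(s^2 - 4)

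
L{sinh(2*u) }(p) 2/(p^2 - 4) 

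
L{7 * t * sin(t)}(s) 14 * s/(s^2 + 1)^2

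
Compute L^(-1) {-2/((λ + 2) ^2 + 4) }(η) -exp(-2 * η) * sin(2 * η) 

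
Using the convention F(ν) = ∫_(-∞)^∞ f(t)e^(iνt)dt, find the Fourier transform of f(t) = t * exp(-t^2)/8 I * sqrt(pi) * ν * exp(-ν^2/4)/16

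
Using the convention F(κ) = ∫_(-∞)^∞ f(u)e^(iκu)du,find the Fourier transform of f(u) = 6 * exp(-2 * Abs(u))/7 24/(7 * (κ^2 + 4))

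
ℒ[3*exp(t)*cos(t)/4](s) 3*(s - 1)/(4*((s - 1)^2 + 1))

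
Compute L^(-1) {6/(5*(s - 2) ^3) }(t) 3*t^2*exp(2*t) /5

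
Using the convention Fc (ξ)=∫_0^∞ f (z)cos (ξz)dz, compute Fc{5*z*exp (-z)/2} 5*(1 - ξ^2)/ (2*(ξ^2 + 1)^2)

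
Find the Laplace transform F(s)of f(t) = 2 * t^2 4/s^3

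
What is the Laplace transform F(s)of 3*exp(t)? 3/(s - 1)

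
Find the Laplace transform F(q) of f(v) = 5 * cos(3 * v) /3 5 * q/(3 * (q^2+9) ) 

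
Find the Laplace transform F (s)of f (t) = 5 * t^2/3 10/ (3 * s^3)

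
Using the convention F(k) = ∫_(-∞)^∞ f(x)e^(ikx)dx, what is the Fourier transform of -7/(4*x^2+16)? -7*pi*exp(-2*Abs(k))/8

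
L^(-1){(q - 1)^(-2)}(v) v*exp(v)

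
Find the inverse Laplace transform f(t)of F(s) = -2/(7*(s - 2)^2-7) -2*exp(2*t)*sinh(t)/7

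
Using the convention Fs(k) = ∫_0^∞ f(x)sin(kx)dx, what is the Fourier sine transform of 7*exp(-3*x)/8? 7*k/(8*(k^2+9))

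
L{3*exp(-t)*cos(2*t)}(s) 3*(s + 1)/((s + 1)^2 + 4)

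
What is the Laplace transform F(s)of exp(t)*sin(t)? 1/((s - 1)^2 + 1)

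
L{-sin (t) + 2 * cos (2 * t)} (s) 2 * s/ (s^2 + 4) - 1/ (s^2 + 1)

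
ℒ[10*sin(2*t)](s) 20/(s^2 + 4)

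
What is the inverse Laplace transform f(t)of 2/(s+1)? 2*exp(-t)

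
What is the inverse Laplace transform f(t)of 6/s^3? 3*t^2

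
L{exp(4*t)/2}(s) 1/(2*(s - 4))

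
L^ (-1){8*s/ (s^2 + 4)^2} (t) 2*t*sin (2*t)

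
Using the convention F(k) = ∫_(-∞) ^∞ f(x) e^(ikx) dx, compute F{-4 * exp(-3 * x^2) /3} -4 * sqrt(3) * sqrt(pi) * exp(-k^2/12) /9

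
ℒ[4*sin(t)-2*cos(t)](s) 4/(s^2 + 1)-2*s/(s^2 + 1)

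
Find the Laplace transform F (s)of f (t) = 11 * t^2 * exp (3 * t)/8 11/ (4 * (s - 3)^3)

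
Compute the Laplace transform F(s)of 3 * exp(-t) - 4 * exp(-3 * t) 3/(s + 1) - 4/(s + 3)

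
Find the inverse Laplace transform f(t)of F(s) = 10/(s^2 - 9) 10 * sinh(3 * t)/3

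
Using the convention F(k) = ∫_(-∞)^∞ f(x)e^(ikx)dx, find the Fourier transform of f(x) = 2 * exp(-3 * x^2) 2 * sqrt(3) * sqrt(pi) * exp(-k^2/12)/3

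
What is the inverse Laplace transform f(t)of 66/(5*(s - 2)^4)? 11*t^3*exp(2*t)/5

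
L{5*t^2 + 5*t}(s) 5/s^2 + 10/s^3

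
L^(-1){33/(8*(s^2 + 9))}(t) 11*sin(3*t)/8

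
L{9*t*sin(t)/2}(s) 9*s/(s^2 + 1)^2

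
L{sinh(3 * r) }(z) 3/(z^2 - 9) 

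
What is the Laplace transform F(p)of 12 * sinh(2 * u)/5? 24/(5 * (p^2-4))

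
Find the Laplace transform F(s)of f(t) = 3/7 3/(7 * s)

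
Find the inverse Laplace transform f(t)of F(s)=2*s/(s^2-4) 2*cosh(2*t)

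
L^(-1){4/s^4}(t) 2 * t^3/3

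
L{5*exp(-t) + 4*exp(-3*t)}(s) 5/(s + 1) + 4/(s + 3)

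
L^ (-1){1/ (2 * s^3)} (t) t^2/4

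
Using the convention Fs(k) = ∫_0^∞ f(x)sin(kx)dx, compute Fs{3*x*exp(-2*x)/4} 3*k/(k^2 + 4)^2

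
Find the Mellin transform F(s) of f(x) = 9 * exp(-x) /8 9 * gamma(s) /8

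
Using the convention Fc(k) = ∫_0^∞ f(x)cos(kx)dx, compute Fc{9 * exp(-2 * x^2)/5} 9 * sqrt(2) * sqrt(pi) * exp(-k^2/8)/20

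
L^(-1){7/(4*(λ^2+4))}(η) 7*sin(2*η)/8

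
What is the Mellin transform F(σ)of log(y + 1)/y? -pi*csc(pi*σ)/(σ - 1)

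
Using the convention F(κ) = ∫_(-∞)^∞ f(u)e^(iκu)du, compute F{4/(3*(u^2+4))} 2*pi*exp(-2*Abs(κ))/3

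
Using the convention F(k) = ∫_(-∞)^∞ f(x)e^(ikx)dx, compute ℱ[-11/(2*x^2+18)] -11*pi*exp(-3*Abs(k))/6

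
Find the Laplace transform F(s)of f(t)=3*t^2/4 3/(2*s^3)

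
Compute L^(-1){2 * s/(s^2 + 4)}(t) 2 * cos(2 * t)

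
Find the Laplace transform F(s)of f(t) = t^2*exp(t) 2/(s - 1)^3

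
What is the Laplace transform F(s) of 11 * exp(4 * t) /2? 11/(2 * (s - 4) ) 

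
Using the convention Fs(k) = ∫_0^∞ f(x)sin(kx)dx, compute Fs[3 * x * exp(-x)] 6 * k/(k^2 + 1)^2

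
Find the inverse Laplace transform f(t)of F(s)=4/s 4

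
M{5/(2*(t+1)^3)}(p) 5*pi*(p - 2)*(p - 1)/(4*sin(pi*p))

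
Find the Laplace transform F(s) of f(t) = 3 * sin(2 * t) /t 3 * atan(2/s) 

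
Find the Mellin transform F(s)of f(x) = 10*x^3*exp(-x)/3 10*gamma(s+3)/3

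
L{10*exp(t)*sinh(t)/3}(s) 10/(3*s*(s - 2))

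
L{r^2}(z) 2/z^3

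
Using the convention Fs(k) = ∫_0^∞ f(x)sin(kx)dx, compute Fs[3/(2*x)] 3*pi/4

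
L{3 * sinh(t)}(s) 3/(s^2 - 1)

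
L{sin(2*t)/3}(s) 2/(3*(s^2+4))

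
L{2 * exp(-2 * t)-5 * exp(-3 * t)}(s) 2/(s+2)-5/(s+3)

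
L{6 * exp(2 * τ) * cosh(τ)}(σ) 6 * (σ - 2)/((σ - 2)^2-1)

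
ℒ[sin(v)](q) 1/(q^2 + 1)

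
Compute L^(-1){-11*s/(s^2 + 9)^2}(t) -11*t*sin(3*t)/6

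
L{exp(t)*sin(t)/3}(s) 1/(3*((s - 1)^2+1))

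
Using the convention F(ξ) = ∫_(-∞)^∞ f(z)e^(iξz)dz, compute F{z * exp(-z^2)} I * sqrt(pi) * ξ * exp(-ξ^2/4)/2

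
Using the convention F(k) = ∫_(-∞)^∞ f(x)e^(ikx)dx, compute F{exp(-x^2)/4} sqrt(pi) * exp(-k^2/4)/4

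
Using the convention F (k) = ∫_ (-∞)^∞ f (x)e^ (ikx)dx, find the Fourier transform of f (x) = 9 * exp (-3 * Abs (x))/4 27/ (2 * (k^2 + 9))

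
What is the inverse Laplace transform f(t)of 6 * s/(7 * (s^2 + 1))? 6 * cos(t)/7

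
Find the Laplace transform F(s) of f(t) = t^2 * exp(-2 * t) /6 1/(3 * (s + 2) ^3) 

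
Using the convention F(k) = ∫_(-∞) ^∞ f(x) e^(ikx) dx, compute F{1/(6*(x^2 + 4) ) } pi*exp(-2*Abs(k) ) /12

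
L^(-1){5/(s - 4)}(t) 5*exp(4*t)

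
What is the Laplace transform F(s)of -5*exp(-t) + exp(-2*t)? 1/(s + 2)-5/(s + 1)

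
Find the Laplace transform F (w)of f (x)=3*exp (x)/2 3/ (2*(w - 1))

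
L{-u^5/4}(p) -30/p^6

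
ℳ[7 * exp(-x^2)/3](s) 7 * gamma(s/2)/6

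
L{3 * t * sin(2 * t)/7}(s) 12 * s/(7 * (s^2 + 4)^2)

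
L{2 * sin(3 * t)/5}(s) 6/(5 * (s^2+9))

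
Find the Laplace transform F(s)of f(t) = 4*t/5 4/(5*s^2)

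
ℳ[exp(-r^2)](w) gamma(w/2) /2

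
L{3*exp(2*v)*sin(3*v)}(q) 9/((q - 2)^2 + 9)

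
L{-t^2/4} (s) -1/ (2*s^3)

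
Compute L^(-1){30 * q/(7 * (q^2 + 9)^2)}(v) 5 * v * sin(3 * v)/7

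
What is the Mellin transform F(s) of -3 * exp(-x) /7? -3 * gamma(s) /7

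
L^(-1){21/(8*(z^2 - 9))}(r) 7*sinh(3*r)/8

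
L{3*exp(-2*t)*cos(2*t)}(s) 3*(s + 2)/((s + 2)^2 + 4)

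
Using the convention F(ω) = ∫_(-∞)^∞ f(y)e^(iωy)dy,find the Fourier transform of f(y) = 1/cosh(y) pi/cosh(pi * ω/2)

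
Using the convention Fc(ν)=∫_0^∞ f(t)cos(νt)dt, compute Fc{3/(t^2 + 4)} 3*pi*exp(-2*ν)/4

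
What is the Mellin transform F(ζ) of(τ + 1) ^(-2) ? (-pi*ζ + pi) /sin(pi*ζ) 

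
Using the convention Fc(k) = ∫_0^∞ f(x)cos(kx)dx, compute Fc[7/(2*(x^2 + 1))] 7*pi*exp(-k)/4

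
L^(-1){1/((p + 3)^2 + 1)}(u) exp(-3 * u) * sin(u)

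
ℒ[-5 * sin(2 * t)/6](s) -5/(3 * s^2 + 12)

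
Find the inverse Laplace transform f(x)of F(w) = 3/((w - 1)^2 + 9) exp(x) * sin(3 * x)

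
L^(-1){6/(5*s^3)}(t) 3*t^2/5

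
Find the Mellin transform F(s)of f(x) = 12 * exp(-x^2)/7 6 * gamma(s/2)/7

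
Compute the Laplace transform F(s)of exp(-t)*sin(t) 1/((s + 1)^2 + 1)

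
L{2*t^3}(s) 12/s^4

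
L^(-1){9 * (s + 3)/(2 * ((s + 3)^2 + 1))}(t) 9 * exp(-3 * t) * cos(t)/2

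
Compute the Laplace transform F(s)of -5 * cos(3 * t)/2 -5 * s/(2 * s^2 + 18)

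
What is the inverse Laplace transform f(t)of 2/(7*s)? 2/7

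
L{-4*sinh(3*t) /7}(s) -12/(7*s^2 - 63) 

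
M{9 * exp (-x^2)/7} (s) 9 * gamma (s/2)/14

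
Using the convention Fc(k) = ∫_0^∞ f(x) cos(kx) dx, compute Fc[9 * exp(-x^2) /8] 9 * sqrt(pi) * exp(-k^2/4) /16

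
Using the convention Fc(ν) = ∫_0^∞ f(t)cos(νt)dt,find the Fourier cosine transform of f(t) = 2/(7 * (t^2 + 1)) pi * exp(-ν)/7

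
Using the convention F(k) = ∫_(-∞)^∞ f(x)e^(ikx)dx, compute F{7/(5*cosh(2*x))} 7*pi/(10*cosh(pi*k/4))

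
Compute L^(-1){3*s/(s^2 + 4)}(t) 3*cos(2*t)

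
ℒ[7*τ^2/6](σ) 7/(3*σ^3)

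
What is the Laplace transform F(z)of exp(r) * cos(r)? (z - 1)/((z - 1)^2 + 1)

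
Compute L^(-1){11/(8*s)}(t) 11/8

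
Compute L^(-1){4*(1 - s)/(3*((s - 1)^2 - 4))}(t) -4*exp(t)*cosh(2*t)/3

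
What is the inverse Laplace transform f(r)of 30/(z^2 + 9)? 10 * sin(3 * r)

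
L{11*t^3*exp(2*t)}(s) 66/(s - 2)^4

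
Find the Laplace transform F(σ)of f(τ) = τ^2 2/σ^3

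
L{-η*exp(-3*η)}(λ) -1/(λ+3)^2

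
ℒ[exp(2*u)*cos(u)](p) (p - 2)/((p - 2)^2+1)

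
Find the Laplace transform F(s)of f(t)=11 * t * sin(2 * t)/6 22 * s/(3 * (s^2 + 4)^2)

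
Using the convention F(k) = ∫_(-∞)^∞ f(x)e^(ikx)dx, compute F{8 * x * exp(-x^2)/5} 4 * I * sqrt(pi) * k * exp(-k^2/4)/5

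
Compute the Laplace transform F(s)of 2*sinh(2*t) 4/(s^2-4)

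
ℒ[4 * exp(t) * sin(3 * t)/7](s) 12/(7 * ((s - 1)^2 + 9))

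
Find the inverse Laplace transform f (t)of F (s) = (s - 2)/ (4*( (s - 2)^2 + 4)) exp (2*t)*cos (2*t)/4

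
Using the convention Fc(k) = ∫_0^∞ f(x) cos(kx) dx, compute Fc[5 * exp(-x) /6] 5/(6 * (k^2 + 1) ) 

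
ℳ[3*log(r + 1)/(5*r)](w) -3*pi*csc(pi*w)/(5*w - 5)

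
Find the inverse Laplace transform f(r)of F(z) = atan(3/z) sin(3*r)/r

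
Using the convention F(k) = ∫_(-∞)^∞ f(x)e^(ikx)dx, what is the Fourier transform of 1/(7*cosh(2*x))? pi/(14*cosh(pi*k/4))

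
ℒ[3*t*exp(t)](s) 3/(s - 1) ^2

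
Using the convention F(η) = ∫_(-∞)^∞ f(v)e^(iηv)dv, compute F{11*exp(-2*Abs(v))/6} 22/(3*(η^2 + 4))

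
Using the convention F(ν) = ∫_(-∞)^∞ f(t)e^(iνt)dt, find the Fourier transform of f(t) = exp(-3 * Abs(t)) 6/(ν^2 + 9)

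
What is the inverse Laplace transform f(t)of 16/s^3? 8 * t^2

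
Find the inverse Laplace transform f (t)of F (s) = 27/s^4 9 * t^3/2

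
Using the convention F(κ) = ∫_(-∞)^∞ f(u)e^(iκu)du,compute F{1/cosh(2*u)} pi/(2*cosh(pi*κ/4))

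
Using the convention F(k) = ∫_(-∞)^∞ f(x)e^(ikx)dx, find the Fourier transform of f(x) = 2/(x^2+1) 2 * pi * exp(-Abs(k))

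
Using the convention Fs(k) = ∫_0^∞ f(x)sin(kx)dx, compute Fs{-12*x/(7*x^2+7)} -6*pi*exp(-k)/7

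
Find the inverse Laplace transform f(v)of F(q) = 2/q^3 v^2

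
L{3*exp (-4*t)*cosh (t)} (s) 3*(s + 4)/ ( (s + 4)^2 - 1)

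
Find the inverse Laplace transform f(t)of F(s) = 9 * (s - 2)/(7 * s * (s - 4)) 9 * exp(2 * t) * cosh(2 * t)/7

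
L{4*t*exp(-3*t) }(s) 4/(s + 3) ^2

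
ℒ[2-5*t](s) 2/s - 5/s^2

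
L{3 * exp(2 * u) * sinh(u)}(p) 3/((p - 2)^2 - 1)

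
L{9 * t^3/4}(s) 27/(2 * s^4)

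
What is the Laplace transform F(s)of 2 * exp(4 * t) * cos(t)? 2 * (s - 4)/((s - 4)^2 + 1)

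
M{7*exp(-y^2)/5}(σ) 7*gamma(σ/2)/10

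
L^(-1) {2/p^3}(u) u^2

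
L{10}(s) 10/s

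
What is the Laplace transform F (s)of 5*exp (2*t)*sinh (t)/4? 5/ (4*( (s - 2)^2 - 1))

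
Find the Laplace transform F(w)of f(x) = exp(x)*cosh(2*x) (w - 1)/((w - 1)^2-4)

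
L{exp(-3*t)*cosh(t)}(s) (s + 3)/((s + 3)^2 - 1)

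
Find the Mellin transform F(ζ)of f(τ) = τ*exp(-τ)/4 gamma(ζ + 1)/4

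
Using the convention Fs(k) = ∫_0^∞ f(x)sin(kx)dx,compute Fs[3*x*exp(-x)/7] 6*k/(7*(k^2 + 1)^2)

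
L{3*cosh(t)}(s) 3*s/(s^2 - 1)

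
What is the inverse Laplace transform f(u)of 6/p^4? u^3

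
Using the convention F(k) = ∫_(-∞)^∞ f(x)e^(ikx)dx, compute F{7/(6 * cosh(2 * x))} 7 * pi/(12 * cosh(pi * k/4))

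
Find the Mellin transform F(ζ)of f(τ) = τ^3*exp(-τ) gamma(ζ+3)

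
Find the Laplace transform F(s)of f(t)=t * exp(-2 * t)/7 1/(7 * (s+2)^2)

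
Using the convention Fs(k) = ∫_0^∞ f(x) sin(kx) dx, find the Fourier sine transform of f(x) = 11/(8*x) 11*pi/16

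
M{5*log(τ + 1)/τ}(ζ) -5*pi*csc(pi*ζ)/(ζ - 1)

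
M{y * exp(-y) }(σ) gamma(σ + 1) 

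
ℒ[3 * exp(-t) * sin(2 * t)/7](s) 6/(7 * ((s + 1)^2 + 4))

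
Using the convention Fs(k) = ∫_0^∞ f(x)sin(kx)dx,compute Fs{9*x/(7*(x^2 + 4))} 9*pi*exp(-2*k)/14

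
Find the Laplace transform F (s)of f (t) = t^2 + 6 6/s + 2/s^3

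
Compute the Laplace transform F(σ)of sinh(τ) 1/(σ^2 - 1)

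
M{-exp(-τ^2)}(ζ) -gamma(ζ/2)/2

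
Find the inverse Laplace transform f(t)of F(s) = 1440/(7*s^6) 12*t^5/7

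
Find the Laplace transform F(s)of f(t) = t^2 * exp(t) 2/(s - 1)^3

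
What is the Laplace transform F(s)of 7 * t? 7/s^2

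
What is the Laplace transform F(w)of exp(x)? 1/(w - 1)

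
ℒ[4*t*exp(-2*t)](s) 4/(s + 2)^2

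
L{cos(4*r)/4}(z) z/(4*(z^2 + 16))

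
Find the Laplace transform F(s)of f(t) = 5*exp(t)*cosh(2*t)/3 5*(s - 1)/(3*((s - 1)^2 - 4))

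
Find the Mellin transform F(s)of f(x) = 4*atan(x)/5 -2*pi*sec(pi*s/2)/(5*s)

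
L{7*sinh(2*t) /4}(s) 7/(2*(s^2 - 4) ) 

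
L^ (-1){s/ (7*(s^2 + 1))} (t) cos (t)/7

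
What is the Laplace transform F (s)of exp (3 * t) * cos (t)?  (s - 3)/ ( (s - 3)^2+1)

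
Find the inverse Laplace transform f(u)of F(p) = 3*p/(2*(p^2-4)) 3*cosh(2*u)/2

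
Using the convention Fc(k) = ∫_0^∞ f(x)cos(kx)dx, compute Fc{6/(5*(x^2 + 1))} 3*pi*exp(-k)/5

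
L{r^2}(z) 2/z^3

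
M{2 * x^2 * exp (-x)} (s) 2 * gamma (s + 2)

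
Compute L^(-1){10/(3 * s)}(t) 10/3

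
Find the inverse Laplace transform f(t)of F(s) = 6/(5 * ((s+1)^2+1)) 6 * exp(-t) * sin(t)/5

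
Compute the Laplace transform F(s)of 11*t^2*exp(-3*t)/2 11/(s + 3)^3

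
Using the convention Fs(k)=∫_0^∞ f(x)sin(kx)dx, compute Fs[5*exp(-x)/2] 5*k/(2*(k^2 + 1))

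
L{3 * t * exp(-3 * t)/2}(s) 3/(2 * (s+3)^2)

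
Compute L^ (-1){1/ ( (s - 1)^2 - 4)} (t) exp (t)*sinh (2*t)/2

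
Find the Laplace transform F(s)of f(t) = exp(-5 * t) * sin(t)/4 1/(4 * ((s + 5)^2 + 1))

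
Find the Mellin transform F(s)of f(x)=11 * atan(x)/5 -11 * pi * sec(pi * s/2)/(10 * s)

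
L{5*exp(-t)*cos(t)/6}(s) 5*(s+1)/(6*((s+1)^2+1))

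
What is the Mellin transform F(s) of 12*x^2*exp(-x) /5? 12*gamma(s + 2) /5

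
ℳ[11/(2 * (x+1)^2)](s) -11 * pi * (s - 1)/(2 * sin(pi * s))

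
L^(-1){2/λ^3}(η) η^2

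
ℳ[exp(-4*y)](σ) gamma(σ)/4^σ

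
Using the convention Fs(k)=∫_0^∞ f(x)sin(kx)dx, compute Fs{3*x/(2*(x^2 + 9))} 3*pi*exp(-3*k)/4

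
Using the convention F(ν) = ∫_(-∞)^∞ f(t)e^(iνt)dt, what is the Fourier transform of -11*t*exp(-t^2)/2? -11*I*sqrt(pi)*ν*exp(-ν^2/4)/4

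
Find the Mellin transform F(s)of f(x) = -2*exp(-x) -2*gamma(s)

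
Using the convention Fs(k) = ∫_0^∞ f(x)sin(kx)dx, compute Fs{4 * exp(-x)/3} 4 * k/(3 * (k^2 + 1))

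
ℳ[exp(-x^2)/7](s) gamma(s/2)/14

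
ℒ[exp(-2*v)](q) 1/(q+2)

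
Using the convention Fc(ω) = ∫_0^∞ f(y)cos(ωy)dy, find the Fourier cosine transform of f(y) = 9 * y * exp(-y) 9 * (1 - ω^2)/(ω^2 + 1)^2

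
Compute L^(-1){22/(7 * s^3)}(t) 11 * t^2/7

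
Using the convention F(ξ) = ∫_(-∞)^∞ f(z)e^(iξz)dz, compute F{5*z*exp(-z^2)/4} 5*I*sqrt(pi)*ξ*exp(-ξ^2/4)/8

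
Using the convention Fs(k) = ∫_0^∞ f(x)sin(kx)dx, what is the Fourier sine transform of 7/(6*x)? 7*pi/12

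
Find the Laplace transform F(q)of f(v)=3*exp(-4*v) 3/(q + 4)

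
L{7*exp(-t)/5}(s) 7/(5*(s + 1))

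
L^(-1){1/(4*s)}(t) 1/4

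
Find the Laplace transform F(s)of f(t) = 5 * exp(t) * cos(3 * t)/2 5 * (s - 1)/(2 * ((s - 1)^2 + 9))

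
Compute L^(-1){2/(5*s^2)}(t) 2*t/5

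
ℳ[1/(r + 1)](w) pi*csc(pi*w)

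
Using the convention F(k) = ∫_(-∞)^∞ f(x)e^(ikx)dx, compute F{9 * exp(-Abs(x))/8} 9/(4 * (k^2+1))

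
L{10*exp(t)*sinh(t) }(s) 10/(s*(s - 2) ) 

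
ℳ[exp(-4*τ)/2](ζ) gamma(ζ)/(2*2^(2*ζ))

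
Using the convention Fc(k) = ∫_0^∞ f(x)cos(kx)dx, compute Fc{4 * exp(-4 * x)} 16/(k^2 + 16)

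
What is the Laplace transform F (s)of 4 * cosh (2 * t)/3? 4 * s/ (3 * (s^2-4))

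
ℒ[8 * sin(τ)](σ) 8/(σ^2 + 1)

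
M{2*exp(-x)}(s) 2*gamma(s)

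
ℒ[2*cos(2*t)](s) 2*s/(s^2 + 4)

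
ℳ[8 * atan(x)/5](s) -4 * pi * sec(pi * s/2)/(5 * s)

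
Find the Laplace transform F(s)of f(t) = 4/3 4/(3 * s)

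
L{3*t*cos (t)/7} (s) 3*(s^2 - 1)/ (7*(s^2 + 1)^2)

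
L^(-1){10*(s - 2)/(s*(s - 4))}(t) 10*exp(2*t)*cosh(2*t)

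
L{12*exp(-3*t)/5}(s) 12/(5*(s + 3))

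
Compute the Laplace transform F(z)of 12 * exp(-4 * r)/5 12/(5 * (z + 4))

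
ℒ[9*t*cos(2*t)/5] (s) 9*(s^2 - 4)/(5*(s^2 + 4)^2)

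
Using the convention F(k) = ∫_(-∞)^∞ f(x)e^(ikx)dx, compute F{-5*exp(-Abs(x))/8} -5/(4*k^2 + 4)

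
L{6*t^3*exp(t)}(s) 36/(s - 1)^4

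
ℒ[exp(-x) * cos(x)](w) (w + 1)/((w + 1)^2 + 1)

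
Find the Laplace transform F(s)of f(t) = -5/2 -5/(2*s)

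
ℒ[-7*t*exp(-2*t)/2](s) -7/(2*(s+2)^2)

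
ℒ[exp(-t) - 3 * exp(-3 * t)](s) 1/(s + 1) - 3/(s + 3) 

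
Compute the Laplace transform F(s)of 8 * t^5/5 192/s^6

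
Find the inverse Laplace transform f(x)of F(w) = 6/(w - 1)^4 x^3*exp(x)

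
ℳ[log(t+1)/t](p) -pi*csc(pi*p)/(p - 1)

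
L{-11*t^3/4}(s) -33/(2*s^4)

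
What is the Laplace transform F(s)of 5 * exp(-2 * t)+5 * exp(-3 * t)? 5/(s+3)+5/(s+2)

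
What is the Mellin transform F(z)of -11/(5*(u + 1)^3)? -11*pi*(z - 2)*(z - 1)/(10*sin(pi*z))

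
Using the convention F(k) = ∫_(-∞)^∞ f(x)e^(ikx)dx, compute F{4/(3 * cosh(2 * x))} 2 * pi/(3 * cosh(pi * k/4))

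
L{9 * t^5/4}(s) 270/s^6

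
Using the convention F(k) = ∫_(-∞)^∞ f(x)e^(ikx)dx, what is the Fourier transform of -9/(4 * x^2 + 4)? -9 * pi * exp(-Abs(k))/4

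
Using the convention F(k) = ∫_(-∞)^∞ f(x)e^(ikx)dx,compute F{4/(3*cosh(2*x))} 2*pi/(3*cosh(pi*k/4))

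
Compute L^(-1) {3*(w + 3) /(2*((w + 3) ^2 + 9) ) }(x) 3*exp(-3*x)*cos(3*x) /2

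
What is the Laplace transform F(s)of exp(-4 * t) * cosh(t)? (s+4)/((s+4)^2 - 1)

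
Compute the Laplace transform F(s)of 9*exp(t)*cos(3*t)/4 9*(s - 1)/(4*((s - 1)^2 + 9))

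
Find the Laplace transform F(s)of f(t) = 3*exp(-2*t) 3/(s + 2)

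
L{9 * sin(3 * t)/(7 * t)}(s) 9 * atan(3/s)/7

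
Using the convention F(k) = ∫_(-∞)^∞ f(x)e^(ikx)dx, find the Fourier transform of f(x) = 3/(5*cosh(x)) 3*pi/(5*cosh(pi*k/2))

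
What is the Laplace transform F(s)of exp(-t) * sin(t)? 1/((s + 1)^2 + 1)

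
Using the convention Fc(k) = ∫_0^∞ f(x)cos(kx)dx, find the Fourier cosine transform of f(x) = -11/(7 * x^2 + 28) -11 * pi * exp(-2 * k)/28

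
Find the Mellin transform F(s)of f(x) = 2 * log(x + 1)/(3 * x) -2 * pi * csc(pi * s)/(3 * s - 3)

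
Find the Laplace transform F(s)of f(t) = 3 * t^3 18/s^4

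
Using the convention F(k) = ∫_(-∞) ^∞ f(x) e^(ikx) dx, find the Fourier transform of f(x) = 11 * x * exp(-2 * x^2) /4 11 * sqrt(2) * I * sqrt(pi) * k * exp(-k^2/8) /32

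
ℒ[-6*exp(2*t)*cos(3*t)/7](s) 6*(2 - s)/(7*((s - 2)^2 + 9))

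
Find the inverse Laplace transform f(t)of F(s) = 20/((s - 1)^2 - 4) 10*exp(t)*sinh(2*t)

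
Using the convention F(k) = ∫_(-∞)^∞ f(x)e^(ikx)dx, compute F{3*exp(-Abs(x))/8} 3/(4*(k^2+1))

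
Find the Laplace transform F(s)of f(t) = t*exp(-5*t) (s+5)^(-2)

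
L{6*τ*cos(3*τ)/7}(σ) 6*(σ^2 - 9)/(7*(σ^2 + 9)^2)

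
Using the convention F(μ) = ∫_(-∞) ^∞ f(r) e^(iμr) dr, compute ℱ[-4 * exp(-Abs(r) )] -8/(μ^2 + 1) 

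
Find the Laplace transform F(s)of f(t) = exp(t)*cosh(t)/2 (s - 1)/(2*s*(s - 2))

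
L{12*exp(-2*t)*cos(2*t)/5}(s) 12*(s+2)/(5*((s+2)^2+4))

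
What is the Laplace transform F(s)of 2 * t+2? 2/s+2/s^2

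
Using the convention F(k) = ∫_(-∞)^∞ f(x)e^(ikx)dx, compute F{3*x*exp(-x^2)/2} 3*I*sqrt(pi)*k*exp(-k^2/4)/4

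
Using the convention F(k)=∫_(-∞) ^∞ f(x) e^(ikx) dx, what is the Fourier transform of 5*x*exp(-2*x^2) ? 5*sqrt(2)*I*sqrt(pi)*k*exp(-k^2/8) /8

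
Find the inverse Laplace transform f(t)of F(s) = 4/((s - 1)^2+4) 2*exp(t)*sin(2*t)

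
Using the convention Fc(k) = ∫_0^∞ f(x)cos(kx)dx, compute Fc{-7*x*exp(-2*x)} 7*(k^2 - 4)/(k^2 + 4)^2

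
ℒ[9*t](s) 9/s^2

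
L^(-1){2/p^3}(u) u^2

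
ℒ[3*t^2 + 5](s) 5/s + 6/s^3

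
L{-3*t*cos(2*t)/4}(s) 3*(4 - s^2)/(4*(s^2 + 4)^2)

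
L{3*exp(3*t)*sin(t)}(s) 3/((s - 3)^2 + 1)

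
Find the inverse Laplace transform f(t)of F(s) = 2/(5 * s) 2/5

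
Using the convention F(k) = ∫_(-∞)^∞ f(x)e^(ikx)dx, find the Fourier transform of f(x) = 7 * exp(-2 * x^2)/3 7 * sqrt(2) * sqrt(pi) * exp(-k^2/8)/6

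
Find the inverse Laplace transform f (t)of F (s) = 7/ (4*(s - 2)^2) 7*t*exp (2*t)/4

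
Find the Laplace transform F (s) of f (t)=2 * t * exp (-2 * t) 2/ (s + 2) ^2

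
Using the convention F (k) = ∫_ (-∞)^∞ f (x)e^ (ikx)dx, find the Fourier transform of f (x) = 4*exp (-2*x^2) 2*sqrt (2)*sqrt (pi)*exp (-k^2/8)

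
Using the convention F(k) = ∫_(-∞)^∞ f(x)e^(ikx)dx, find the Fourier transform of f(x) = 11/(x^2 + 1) 11 * pi * exp(-Abs(k))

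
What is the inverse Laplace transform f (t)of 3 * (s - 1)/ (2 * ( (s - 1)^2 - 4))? 3 * exp (t) * cosh (2 * t)/2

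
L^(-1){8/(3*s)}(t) 8/3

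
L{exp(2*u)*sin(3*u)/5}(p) 3/(5*((p - 2)^2 + 9))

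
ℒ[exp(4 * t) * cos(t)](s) (s - 4)/((s - 4)^2 + 1)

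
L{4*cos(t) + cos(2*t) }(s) s/(s^2 + 4) + 4*s/(s^2 + 1) 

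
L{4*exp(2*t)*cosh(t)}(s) 4*(s - 2)/((s - 2)^2 - 1)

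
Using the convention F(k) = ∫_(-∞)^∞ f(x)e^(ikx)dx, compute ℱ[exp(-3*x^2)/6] sqrt(3)*sqrt(pi)*exp(-k^2/12)/18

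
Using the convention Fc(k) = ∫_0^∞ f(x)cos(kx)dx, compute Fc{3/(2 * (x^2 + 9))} pi * exp(-3 * k)/4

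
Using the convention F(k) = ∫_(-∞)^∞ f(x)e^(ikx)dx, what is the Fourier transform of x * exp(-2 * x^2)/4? sqrt(2) * I * sqrt(pi) * k * exp(-k^2/8)/32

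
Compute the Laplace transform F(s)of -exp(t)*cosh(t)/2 (1 - s)/(2*s*(s - 2))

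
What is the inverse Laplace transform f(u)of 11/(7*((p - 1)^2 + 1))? 11*exp(u)*sin(u)/7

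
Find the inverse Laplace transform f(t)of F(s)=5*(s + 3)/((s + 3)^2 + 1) 5*exp(-3*t)*cos(t)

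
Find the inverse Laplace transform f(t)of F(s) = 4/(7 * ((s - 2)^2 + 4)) 2 * exp(2 * t) * sin(2 * t)/7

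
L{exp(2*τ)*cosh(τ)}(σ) (σ - 2)/((σ - 2)^2 - 1)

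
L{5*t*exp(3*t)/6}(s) 5/(6*(s - 3)^2)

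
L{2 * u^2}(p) 4/p^3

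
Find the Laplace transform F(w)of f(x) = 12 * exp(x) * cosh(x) 12 * (w - 1)/(w * (w - 2))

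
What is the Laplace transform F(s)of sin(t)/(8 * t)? atan(1/s)/8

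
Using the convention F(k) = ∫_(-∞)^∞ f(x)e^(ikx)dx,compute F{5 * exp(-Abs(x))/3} 10/(3 * (k^2 + 1))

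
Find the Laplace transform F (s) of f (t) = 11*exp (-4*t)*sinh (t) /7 11/ (7*( (s+4) ^2 - 1) ) 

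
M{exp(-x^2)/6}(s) gamma(s/2)/12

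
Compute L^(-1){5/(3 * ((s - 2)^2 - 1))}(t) 5 * exp(2 * t) * sinh(t)/3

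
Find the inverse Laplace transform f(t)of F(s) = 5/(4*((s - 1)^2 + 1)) 5*exp(t)*sin(t)/4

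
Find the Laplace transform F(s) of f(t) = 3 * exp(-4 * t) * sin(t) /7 3/(7 * ((s + 4) ^2 + 1) ) 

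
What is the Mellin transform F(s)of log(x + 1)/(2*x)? -pi*csc(pi*s)/(2*s - 2)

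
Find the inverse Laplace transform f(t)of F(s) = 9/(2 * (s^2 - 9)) 3 * sinh(3 * t)/2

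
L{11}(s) 11/s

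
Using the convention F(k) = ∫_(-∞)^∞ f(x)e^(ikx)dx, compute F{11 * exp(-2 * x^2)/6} 11 * sqrt(2) * sqrt(pi) * exp(-k^2/8)/12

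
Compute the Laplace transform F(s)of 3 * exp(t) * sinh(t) 3/(s * (s - 2))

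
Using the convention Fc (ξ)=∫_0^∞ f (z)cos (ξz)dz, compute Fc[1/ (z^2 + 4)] pi * exp (-2 * ξ)/4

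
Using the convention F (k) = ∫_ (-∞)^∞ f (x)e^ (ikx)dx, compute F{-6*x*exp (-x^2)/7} -3*I*sqrt (pi)*k*exp (-k^2/4)/7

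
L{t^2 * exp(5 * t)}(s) 2/(s - 5)^3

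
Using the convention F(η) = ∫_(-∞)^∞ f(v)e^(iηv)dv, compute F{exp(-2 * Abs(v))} 4/(η^2 + 4)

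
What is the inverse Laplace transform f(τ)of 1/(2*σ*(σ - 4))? exp(2*τ)*sinh(2*τ)/4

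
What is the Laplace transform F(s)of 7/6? 7/(6*s)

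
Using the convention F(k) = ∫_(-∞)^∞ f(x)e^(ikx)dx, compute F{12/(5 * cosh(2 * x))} 6 * pi/(5 * cosh(pi * k/4))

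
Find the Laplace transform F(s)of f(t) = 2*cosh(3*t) 2*s/(s^2-9)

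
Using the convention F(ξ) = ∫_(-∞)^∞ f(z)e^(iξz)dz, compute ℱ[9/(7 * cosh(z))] 9 * pi/(7 * cosh(pi * ξ/2))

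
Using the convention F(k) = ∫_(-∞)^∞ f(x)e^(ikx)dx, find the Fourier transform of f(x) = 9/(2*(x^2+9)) 3*pi*exp(-3*Abs(k))/2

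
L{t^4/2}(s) 12/s^5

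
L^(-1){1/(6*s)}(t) 1/6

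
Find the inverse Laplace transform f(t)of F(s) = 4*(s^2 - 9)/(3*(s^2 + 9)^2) 4*t*cos(3*t)/3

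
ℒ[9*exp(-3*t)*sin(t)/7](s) 9/(7*((s + 3)^2 + 1))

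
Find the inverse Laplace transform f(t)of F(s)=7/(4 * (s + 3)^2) 7 * t * exp(-3 * t)/4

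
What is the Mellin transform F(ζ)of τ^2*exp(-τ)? gamma(ζ + 2)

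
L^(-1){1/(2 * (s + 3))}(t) exp(-3 * t)/2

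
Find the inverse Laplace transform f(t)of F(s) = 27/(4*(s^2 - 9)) 9*sinh(3*t)/4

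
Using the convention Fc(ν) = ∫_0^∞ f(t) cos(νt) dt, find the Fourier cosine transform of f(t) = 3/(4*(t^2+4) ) 3*pi*exp(-2*ν) /16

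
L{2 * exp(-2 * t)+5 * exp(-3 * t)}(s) 5/(s+3)+2/(s+2)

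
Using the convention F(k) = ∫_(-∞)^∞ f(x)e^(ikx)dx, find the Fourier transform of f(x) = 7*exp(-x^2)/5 7*sqrt(pi)*exp(-k^2/4)/5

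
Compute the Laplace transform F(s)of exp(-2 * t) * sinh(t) 1/((s + 2)^2 - 1)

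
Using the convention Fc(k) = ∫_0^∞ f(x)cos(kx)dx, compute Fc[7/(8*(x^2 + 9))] 7*pi*exp(-3*k)/48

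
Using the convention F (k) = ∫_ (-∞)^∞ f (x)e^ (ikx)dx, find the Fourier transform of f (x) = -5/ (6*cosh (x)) -5*pi/ (6*cosh (pi*k/2))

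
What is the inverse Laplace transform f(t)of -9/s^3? -9*t^2/2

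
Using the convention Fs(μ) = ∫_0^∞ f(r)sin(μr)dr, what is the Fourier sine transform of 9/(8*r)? 9*pi/16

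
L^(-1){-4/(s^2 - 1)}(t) -4 * sinh(t)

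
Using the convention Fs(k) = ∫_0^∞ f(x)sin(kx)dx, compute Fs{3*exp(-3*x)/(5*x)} 3*atan(k/3)/5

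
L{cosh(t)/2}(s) s/(2 * (s^2 - 1))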